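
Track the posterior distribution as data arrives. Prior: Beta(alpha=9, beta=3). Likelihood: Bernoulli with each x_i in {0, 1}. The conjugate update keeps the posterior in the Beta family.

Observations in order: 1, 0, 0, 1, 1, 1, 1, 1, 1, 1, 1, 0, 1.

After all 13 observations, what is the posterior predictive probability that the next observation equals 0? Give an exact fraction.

obs 1: x=1 → posterior Beta(10, 3)
obs 2: x=0 → posterior Beta(10, 4)
obs 3: x=0 → posterior Beta(10, 5)
obs 4: x=1 → posterior Beta(11, 5)
obs 5: x=1 → posterior Beta(12, 5)
obs 6: x=1 → posterior Beta(13, 5)
obs 7: x=1 → posterior Beta(14, 5)
obs 8: x=1 → posterior Beta(15, 5)
obs 9: x=1 → posterior Beta(16, 5)
obs 10: x=1 → posterior Beta(17, 5)
obs 11: x=1 → posterior Beta(18, 5)
obs 12: x=0 → posterior Beta(18, 6)
obs 13: x=1 → posterior Beta(19, 6)

6/25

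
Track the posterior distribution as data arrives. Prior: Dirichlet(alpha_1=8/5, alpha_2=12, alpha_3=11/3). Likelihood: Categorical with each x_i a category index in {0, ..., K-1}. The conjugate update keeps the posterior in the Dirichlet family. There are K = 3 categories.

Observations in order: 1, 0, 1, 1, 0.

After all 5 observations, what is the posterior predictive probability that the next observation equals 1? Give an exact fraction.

225/334

obs 1: x=1 → posterior Dirichlet(8/5, 13, 11/3)
obs 2: x=0 → posterior Dirichlet(13/5, 13, 11/3)
obs 3: x=1 → posterior Dirichlet(13/5, 14, 11/3)
obs 4: x=1 → posterior Dirichlet(13/5, 15, 11/3)
obs 5: x=0 → posterior Dirichlet(18/5, 15, 11/3)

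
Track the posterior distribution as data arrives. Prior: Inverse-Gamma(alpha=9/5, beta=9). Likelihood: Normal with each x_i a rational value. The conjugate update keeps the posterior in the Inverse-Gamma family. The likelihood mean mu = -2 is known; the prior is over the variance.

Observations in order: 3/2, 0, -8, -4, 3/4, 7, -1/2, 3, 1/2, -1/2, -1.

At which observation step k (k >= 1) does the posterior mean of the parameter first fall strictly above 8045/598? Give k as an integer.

k = 3

obs 1: x=3/2 → posterior Inverse-Gamma(23/10, 121/8)
obs 2: x=0 → posterior Inverse-Gamma(14/5, 137/8)
obs 3: x=-8 → posterior Inverse-Gamma(33/10, 281/8)
obs 4: x=-4 → posterior Inverse-Gamma(19/5, 297/8)
obs 5: x=3/4 → posterior Inverse-Gamma(43/10, 1309/32)
obs 6: x=7 → posterior Inverse-Gamma(24/5, 2605/32)
obs 7: x=-1/2 → posterior Inverse-Gamma(53/10, 2641/32)
obs 8: x=3 → posterior Inverse-Gamma(29/5, 3041/32)
obs 9: x=1/2 → posterior Inverse-Gamma(63/10, 3141/32)
obs 10: x=-1/2 → posterior Inverse-Gamma(34/5, 3177/32)
obs 11: x=-1 → posterior Inverse-Gamma(73/10, 3193/32)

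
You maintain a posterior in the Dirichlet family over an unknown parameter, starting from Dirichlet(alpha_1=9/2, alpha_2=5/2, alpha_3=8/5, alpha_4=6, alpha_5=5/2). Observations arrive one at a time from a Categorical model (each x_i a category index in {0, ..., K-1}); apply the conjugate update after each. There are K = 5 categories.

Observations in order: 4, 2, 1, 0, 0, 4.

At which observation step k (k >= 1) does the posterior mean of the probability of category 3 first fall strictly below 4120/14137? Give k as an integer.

k = 4

obs 1: x=4 → posterior Dirichlet(9/2, 5/2, 8/5, 6, 7/2)
obs 2: x=2 → posterior Dirichlet(9/2, 5/2, 13/5, 6, 7/2)
obs 3: x=1 → posterior Dirichlet(9/2, 7/2, 13/5, 6, 7/2)
obs 4: x=0 → posterior Dirichlet(11/2, 7/2, 13/5, 6, 7/2)
obs 5: x=0 → posterior Dirichlet(13/2, 7/2, 13/5, 6, 7/2)
obs 6: x=4 → posterior Dirichlet(13/2, 7/2, 13/5, 6, 9/2)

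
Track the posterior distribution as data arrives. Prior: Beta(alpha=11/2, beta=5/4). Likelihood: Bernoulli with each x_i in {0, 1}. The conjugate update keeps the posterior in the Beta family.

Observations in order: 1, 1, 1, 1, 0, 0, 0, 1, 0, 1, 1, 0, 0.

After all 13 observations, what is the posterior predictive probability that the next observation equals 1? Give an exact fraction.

obs 1: x=1 → posterior Beta(13/2, 5/4)
obs 2: x=1 → posterior Beta(15/2, 5/4)
obs 3: x=1 → posterior Beta(17/2, 5/4)
obs 4: x=1 → posterior Beta(19/2, 5/4)
obs 5: x=0 → posterior Beta(19/2, 9/4)
obs 6: x=0 → posterior Beta(19/2, 13/4)
obs 7: x=0 → posterior Beta(19/2, 17/4)
obs 8: x=1 → posterior Beta(21/2, 17/4)
obs 9: x=0 → posterior Beta(21/2, 21/4)
obs 10: x=1 → posterior Beta(23/2, 21/4)
obs 11: x=1 → posterior Beta(25/2, 21/4)
obs 12: x=0 → posterior Beta(25/2, 25/4)
obs 13: x=0 → posterior Beta(25/2, 29/4)

50/79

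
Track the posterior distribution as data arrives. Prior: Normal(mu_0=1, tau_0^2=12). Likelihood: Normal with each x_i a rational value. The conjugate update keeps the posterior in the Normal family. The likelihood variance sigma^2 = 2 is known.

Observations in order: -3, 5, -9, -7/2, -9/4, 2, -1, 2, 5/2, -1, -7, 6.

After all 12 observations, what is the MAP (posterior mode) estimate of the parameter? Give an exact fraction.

obs 1: x=-3 → posterior Normal(-17/7, 12/7)
obs 2: x=5 → posterior Normal(1, 12/13)
obs 3: x=-9 → posterior Normal(-41/19, 12/19)
obs 4: x=-7/2 → posterior Normal(-62/25, 12/25)
obs 5: x=-9/4 → posterior Normal(-151/62, 12/31)
obs 6: x=2 → posterior Normal(-127/74, 12/37)
obs 7: x=-1 → posterior Normal(-139/86, 12/43)
obs 8: x=2 → posterior Normal(-115/98, 12/49)
obs 9: x=5/2 → posterior Normal(-17/22, 12/55)
obs 10: x=-1 → posterior Normal(-97/122, 12/61)
obs 11: x=-7 → posterior Normal(-181/134, 12/67)
obs 12: x=6 → posterior Normal(-109/146, 12/73)

-109/146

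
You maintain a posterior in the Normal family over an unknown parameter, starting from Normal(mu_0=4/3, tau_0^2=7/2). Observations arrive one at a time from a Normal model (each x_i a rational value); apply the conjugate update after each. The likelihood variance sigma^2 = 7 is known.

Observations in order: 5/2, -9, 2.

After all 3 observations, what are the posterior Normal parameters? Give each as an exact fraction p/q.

mu_0=-11/30, tau_0^2=7/5

obs 1: x=5/2 → posterior Normal(31/18, 7/3)
obs 2: x=-9 → posterior Normal(-23/24, 7/4)
obs 3: x=2 → posterior Normal(-11/30, 7/5)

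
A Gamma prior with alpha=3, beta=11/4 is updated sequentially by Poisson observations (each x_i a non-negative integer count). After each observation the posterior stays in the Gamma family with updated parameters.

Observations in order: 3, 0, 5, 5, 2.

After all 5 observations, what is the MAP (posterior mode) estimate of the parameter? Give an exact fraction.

68/31

obs 1: x=3 → posterior Gamma(6, 15/4)
obs 2: x=0 → posterior Gamma(6, 19/4)
obs 3: x=5 → posterior Gamma(11, 23/4)
obs 4: x=5 → posterior Gamma(16, 27/4)
obs 5: x=2 → posterior Gamma(18, 31/4)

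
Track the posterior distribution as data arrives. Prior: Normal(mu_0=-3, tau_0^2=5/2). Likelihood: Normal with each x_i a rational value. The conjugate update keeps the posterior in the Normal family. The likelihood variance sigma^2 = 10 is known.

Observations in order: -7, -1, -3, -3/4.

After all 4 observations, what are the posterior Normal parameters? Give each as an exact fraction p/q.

mu_0=-95/32, tau_0^2=5/4

obs 1: x=-7 → posterior Normal(-19/5, 2)
obs 2: x=-1 → posterior Normal(-10/3, 5/3)
obs 3: x=-3 → posterior Normal(-23/7, 10/7)
obs 4: x=-3/4 → posterior Normal(-95/32, 5/4)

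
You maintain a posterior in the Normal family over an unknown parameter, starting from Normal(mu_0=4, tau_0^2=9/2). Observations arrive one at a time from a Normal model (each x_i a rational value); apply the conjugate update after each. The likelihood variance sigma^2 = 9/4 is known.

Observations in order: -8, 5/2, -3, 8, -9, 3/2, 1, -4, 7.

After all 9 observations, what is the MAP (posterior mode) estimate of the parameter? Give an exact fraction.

obs 1: x=-8 → posterior Normal(-4, 3/2)
obs 2: x=5/2 → posterior Normal(-7/5, 9/10)
obs 3: x=-3 → posterior Normal(-13/7, 9/14)
obs 4: x=8 → posterior Normal(1/3, 1/2)
obs 5: x=-9 → posterior Normal(-15/11, 9/22)
obs 6: x=3/2 → posterior Normal(-12/13, 9/26)
obs 7: x=1 → posterior Normal(-2/3, 3/10)
obs 8: x=-4 → posterior Normal(-18/17, 9/34)
obs 9: x=7 → posterior Normal(-4/19, 9/38)

-4/19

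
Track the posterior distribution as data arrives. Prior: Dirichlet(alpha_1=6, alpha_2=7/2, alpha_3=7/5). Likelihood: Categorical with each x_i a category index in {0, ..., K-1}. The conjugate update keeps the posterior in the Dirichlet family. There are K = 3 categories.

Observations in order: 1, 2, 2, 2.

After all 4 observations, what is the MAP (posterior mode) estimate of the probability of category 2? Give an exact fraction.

2/7

obs 1: x=1 → posterior Dirichlet(6, 9/2, 7/5)
obs 2: x=2 → posterior Dirichlet(6, 9/2, 12/5)
obs 3: x=2 → posterior Dirichlet(6, 9/2, 17/5)
obs 4: x=2 → posterior Dirichlet(6, 9/2, 22/5)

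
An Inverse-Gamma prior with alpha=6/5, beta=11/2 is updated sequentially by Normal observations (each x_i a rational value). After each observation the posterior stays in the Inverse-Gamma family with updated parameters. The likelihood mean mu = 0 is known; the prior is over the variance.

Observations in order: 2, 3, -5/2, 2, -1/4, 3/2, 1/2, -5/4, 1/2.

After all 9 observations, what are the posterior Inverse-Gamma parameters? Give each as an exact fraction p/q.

obs 1: x=2 → posterior Inverse-Gamma(17/10, 15/2)
obs 2: x=3 → posterior Inverse-Gamma(11/5, 12)
obs 3: x=-5/2 → posterior Inverse-Gamma(27/10, 121/8)
obs 4: x=2 → posterior Inverse-Gamma(16/5, 137/8)
obs 5: x=-1/4 → posterior Inverse-Gamma(37/10, 549/32)
obs 6: x=3/2 → posterior Inverse-Gamma(21/5, 585/32)
obs 7: x=1/2 → posterior Inverse-Gamma(47/10, 589/32)
obs 8: x=-5/4 → posterior Inverse-Gamma(26/5, 307/16)
obs 9: x=1/2 → posterior Inverse-Gamma(57/10, 309/16)

alpha=57/10, beta=309/16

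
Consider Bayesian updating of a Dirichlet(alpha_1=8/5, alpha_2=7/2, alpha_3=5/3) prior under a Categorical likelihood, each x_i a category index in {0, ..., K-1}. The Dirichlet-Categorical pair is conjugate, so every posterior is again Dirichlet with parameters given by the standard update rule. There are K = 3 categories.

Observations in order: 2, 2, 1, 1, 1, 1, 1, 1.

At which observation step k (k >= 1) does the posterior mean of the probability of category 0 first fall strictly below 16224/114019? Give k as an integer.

obs 1: x=2 → posterior Dirichlet(8/5, 7/2, 8/3)
obs 2: x=2 → posterior Dirichlet(8/5, 7/2, 11/3)
obs 3: x=1 → posterior Dirichlet(8/5, 9/2, 11/3)
obs 4: x=1 → posterior Dirichlet(8/5, 11/2, 11/3)
obs 5: x=1 → posterior Dirichlet(8/5, 13/2, 11/3)
obs 6: x=1 → posterior Dirichlet(8/5, 15/2, 11/3)
obs 7: x=1 → posterior Dirichlet(8/5, 17/2, 11/3)
obs 8: x=1 → posterior Dirichlet(8/5, 19/2, 11/3)

k = 5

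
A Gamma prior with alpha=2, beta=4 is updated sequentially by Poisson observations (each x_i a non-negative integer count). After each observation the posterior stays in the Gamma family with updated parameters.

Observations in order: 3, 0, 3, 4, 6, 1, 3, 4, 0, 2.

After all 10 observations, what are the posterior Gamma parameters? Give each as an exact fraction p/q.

obs 1: x=3 → posterior Gamma(5, 5)
obs 2: x=0 → posterior Gamma(5, 6)
obs 3: x=3 → posterior Gamma(8, 7)
obs 4: x=4 → posterior Gamma(12, 8)
obs 5: x=6 → posterior Gamma(18, 9)
obs 6: x=1 → posterior Gamma(19, 10)
obs 7: x=3 → posterior Gamma(22, 11)
obs 8: x=4 → posterior Gamma(26, 12)
obs 9: x=0 → posterior Gamma(26, 13)
obs 10: x=2 → posterior Gamma(28, 14)

alpha=28, beta=14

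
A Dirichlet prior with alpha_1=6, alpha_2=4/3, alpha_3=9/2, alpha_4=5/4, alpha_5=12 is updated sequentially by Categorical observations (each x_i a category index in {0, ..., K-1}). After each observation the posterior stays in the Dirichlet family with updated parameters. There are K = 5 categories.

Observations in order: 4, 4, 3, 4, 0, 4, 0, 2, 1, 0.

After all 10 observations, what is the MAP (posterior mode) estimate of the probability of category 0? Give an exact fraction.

obs 1: x=4 → posterior Dirichlet(6, 4/3, 9/2, 5/4, 13)
obs 2: x=4 → posterior Dirichlet(6, 4/3, 9/2, 5/4, 14)
obs 3: x=3 → posterior Dirichlet(6, 4/3, 9/2, 9/4, 14)
obs 4: x=4 → posterior Dirichlet(6, 4/3, 9/2, 9/4, 15)
obs 5: x=0 → posterior Dirichlet(7, 4/3, 9/2, 9/4, 15)
obs 6: x=4 → posterior Dirichlet(7, 4/3, 9/2, 9/4, 16)
obs 7: x=0 → posterior Dirichlet(8, 4/3, 9/2, 9/4, 16)
obs 8: x=2 → posterior Dirichlet(8, 4/3, 11/2, 9/4, 16)
obs 9: x=1 → posterior Dirichlet(8, 7/3, 11/2, 9/4, 16)
obs 10: x=0 → posterior Dirichlet(9, 7/3, 11/2, 9/4, 16)

96/361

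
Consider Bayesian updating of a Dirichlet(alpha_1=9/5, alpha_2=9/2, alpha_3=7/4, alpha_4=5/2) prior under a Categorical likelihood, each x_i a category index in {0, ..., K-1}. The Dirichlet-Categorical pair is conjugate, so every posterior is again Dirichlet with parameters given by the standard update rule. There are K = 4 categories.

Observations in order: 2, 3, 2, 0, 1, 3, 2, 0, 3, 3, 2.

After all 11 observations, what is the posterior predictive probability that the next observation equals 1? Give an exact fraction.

obs 1: x=2 → posterior Dirichlet(9/5, 9/2, 11/4, 5/2)
obs 2: x=3 → posterior Dirichlet(9/5, 9/2, 11/4, 7/2)
obs 3: x=2 → posterior Dirichlet(9/5, 9/2, 15/4, 7/2)
obs 4: x=0 → posterior Dirichlet(14/5, 9/2, 15/4, 7/2)
obs 5: x=1 → posterior Dirichlet(14/5, 11/2, 15/4, 7/2)
obs 6: x=3 → posterior Dirichlet(14/5, 11/2, 15/4, 9/2)
obs 7: x=2 → posterior Dirichlet(14/5, 11/2, 19/4, 9/2)
obs 8: x=0 → posterior Dirichlet(19/5, 11/2, 19/4, 9/2)
obs 9: x=3 → posterior Dirichlet(19/5, 11/2, 19/4, 11/2)
obs 10: x=3 → posterior Dirichlet(19/5, 11/2, 19/4, 13/2)
obs 11: x=2 → posterior Dirichlet(19/5, 11/2, 23/4, 13/2)

110/431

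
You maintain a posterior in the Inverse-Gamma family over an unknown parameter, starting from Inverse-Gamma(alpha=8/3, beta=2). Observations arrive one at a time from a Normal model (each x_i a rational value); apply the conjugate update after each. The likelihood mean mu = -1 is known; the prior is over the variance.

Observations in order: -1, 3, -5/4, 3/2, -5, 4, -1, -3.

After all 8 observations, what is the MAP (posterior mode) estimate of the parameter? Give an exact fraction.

obs 1: x=-1 → posterior Inverse-Gamma(19/6, 2)
obs 2: x=3 → posterior Inverse-Gamma(11/3, 10)
obs 3: x=-5/4 → posterior Inverse-Gamma(25/6, 321/32)
obs 4: x=3/2 → posterior Inverse-Gamma(14/3, 421/32)
obs 5: x=-5 → posterior Inverse-Gamma(31/6, 677/32)
obs 6: x=4 → posterior Inverse-Gamma(17/3, 1077/32)
obs 7: x=-1 → posterior Inverse-Gamma(37/6, 1077/32)
obs 8: x=-3 → posterior Inverse-Gamma(20/3, 1141/32)

3423/736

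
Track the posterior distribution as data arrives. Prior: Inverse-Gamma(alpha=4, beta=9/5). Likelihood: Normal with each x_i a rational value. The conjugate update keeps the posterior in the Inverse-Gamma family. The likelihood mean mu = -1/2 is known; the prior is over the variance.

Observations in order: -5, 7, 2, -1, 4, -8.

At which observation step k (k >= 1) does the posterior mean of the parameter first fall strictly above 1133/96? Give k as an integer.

k = 6

obs 1: x=-5 → posterior Inverse-Gamma(9/2, 477/40)
obs 2: x=7 → posterior Inverse-Gamma(5, 801/20)
obs 3: x=2 → posterior Inverse-Gamma(11/2, 1727/40)
obs 4: x=-1 → posterior Inverse-Gamma(6, 433/10)
obs 5: x=4 → posterior Inverse-Gamma(13/2, 2137/40)
obs 6: x=-8 → posterior Inverse-Gamma(7, 1631/20)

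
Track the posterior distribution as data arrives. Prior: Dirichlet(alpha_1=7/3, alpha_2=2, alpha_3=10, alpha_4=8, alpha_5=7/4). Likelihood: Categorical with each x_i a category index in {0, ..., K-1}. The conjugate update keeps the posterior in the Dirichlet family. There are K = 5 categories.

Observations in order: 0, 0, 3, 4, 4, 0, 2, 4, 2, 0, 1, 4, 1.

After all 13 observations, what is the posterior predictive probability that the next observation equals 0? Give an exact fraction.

76/445

obs 1: x=0 → posterior Dirichlet(10/3, 2, 10, 8, 7/4)
obs 2: x=0 → posterior Dirichlet(13/3, 2, 10, 8, 7/4)
obs 3: x=3 → posterior Dirichlet(13/3, 2, 10, 9, 7/4)
obs 4: x=4 → posterior Dirichlet(13/3, 2, 10, 9, 11/4)
obs 5: x=4 → posterior Dirichlet(13/3, 2, 10, 9, 15/4)
obs 6: x=0 → posterior Dirichlet(16/3, 2, 10, 9, 15/4)
obs 7: x=2 → posterior Dirichlet(16/3, 2, 11, 9, 15/4)
obs 8: x=4 → posterior Dirichlet(16/3, 2, 11, 9, 19/4)
obs 9: x=2 → posterior Dirichlet(16/3, 2, 12, 9, 19/4)
obs 10: x=0 → posterior Dirichlet(19/3, 2, 12, 9, 19/4)
obs 11: x=1 → posterior Dirichlet(19/3, 3, 12, 9, 19/4)
obs 12: x=4 → posterior Dirichlet(19/3, 3, 12, 9, 23/4)
obs 13: x=1 → posterior Dirichlet(19/3, 4, 12, 9, 23/4)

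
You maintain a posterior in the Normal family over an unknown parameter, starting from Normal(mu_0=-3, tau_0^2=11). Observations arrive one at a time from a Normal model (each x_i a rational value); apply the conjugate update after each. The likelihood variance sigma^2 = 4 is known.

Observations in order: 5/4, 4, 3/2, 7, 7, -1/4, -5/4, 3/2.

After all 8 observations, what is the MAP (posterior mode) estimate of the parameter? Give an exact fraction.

865/368

obs 1: x=5/4 → posterior Normal(7/60, 44/15)
obs 2: x=4 → posterior Normal(183/104, 22/13)
obs 3: x=3/2 → posterior Normal(249/148, 44/37)
obs 4: x=7 → posterior Normal(557/192, 11/12)
obs 5: x=7 → posterior Normal(865/236, 44/59)
obs 6: x=-1/4 → posterior Normal(61/20, 22/35)
obs 7: x=-5/4 → posterior Normal(799/324, 44/81)
obs 8: x=3/2 → posterior Normal(865/368, 11/23)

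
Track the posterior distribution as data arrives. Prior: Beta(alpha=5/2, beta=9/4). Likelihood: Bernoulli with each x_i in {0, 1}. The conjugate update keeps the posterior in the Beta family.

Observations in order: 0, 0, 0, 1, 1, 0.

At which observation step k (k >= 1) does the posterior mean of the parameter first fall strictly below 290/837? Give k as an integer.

obs 1: x=0 → posterior Beta(5/2, 13/4)
obs 2: x=0 → posterior Beta(5/2, 17/4)
obs 3: x=0 → posterior Beta(5/2, 21/4)
obs 4: x=1 → posterior Beta(7/2, 21/4)
obs 5: x=1 → posterior Beta(9/2, 21/4)
obs 6: x=0 → posterior Beta(9/2, 25/4)

k = 3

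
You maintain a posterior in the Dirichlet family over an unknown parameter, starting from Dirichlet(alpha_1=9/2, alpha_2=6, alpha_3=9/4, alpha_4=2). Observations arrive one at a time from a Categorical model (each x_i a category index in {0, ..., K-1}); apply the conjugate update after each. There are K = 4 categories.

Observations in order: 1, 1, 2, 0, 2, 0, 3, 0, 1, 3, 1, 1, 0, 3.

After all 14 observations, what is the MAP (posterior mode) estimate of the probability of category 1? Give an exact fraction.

obs 1: x=1 → posterior Dirichlet(9/2, 7, 9/4, 2)
obs 2: x=1 → posterior Dirichlet(9/2, 8, 9/4, 2)
obs 3: x=2 → posterior Dirichlet(9/2, 8, 13/4, 2)
obs 4: x=0 → posterior Dirichlet(11/2, 8, 13/4, 2)
obs 5: x=2 → posterior Dirichlet(11/2, 8, 17/4, 2)
obs 6: x=0 → posterior Dirichlet(13/2, 8, 17/4, 2)
obs 7: x=3 → posterior Dirichlet(13/2, 8, 17/4, 3)
obs 8: x=0 → posterior Dirichlet(15/2, 8, 17/4, 3)
obs 9: x=1 → posterior Dirichlet(15/2, 9, 17/4, 3)
obs 10: x=3 → posterior Dirichlet(15/2, 9, 17/4, 4)
obs 11: x=1 → posterior Dirichlet(15/2, 10, 17/4, 4)
obs 12: x=1 → posterior Dirichlet(15/2, 11, 17/4, 4)
obs 13: x=0 → posterior Dirichlet(17/2, 11, 17/4, 4)
obs 14: x=3 → posterior Dirichlet(17/2, 11, 17/4, 5)

40/99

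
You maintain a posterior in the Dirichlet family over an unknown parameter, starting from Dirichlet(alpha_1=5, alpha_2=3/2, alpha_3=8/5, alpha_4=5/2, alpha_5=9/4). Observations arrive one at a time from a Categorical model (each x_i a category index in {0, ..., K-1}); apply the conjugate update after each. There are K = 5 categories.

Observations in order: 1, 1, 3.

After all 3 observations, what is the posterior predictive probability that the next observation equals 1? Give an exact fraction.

70/317

obs 1: x=1 → posterior Dirichlet(5, 5/2, 8/5, 5/2, 9/4)
obs 2: x=1 → posterior Dirichlet(5, 7/2, 8/5, 5/2, 9/4)
obs 3: x=3 → posterior Dirichlet(5, 7/2, 8/5, 7/2, 9/4)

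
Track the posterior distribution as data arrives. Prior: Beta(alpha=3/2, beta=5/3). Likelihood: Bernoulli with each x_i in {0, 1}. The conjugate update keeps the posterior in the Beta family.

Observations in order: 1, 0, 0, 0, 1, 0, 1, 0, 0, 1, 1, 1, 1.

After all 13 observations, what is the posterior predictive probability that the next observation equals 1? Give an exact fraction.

obs 1: x=1 → posterior Beta(5/2, 5/3)
obs 2: x=0 → posterior Beta(5/2, 8/3)
obs 3: x=0 → posterior Beta(5/2, 11/3)
obs 4: x=0 → posterior Beta(5/2, 14/3)
obs 5: x=1 → posterior Beta(7/2, 14/3)
obs 6: x=0 → posterior Beta(7/2, 17/3)
obs 7: x=1 → posterior Beta(9/2, 17/3)
obs 8: x=0 → posterior Beta(9/2, 20/3)
obs 9: x=0 → posterior Beta(9/2, 23/3)
obs 10: x=1 → posterior Beta(11/2, 23/3)
obs 11: x=1 → posterior Beta(13/2, 23/3)
obs 12: x=1 → posterior Beta(15/2, 23/3)
obs 13: x=1 → posterior Beta(17/2, 23/3)

51/97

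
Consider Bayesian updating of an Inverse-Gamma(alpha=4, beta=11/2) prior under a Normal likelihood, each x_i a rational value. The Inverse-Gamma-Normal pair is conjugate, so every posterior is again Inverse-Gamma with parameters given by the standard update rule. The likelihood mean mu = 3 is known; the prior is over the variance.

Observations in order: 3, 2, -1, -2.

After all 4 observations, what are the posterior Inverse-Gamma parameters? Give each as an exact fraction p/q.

alpha=6, beta=53/2

obs 1: x=3 → posterior Inverse-Gamma(9/2, 11/2)
obs 2: x=2 → posterior Inverse-Gamma(5, 6)
obs 3: x=-1 → posterior Inverse-Gamma(11/2, 14)
obs 4: x=-2 → posterior Inverse-Gamma(6, 53/2)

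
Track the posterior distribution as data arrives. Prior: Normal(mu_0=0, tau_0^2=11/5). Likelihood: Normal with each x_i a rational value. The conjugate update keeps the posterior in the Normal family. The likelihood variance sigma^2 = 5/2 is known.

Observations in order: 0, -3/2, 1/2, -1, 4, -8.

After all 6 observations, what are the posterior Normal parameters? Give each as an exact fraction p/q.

obs 1: x=0 → posterior Normal(0, 55/47)
obs 2: x=-3/2 → posterior Normal(-11/23, 55/69)
obs 3: x=1/2 → posterior Normal(-22/91, 55/91)
obs 4: x=-1 → posterior Normal(-44/113, 55/113)
obs 5: x=4 → posterior Normal(44/135, 11/27)
obs 6: x=-8 → posterior Normal(-132/157, 55/157)

mu_0=-132/157, tau_0^2=55/157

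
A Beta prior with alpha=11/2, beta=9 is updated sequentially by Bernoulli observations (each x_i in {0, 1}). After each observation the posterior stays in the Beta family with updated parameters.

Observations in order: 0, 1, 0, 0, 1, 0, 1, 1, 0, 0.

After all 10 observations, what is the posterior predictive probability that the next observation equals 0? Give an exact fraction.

30/49

obs 1: x=0 → posterior Beta(11/2, 10)
obs 2: x=1 → posterior Beta(13/2, 10)
obs 3: x=0 → posterior Beta(13/2, 11)
obs 4: x=0 → posterior Beta(13/2, 12)
obs 5: x=1 → posterior Beta(15/2, 12)
obs 6: x=0 → posterior Beta(15/2, 13)
obs 7: x=1 → posterior Beta(17/2, 13)
obs 8: x=1 → posterior Beta(19/2, 13)
obs 9: x=0 → posterior Beta(19/2, 14)
obs 10: x=0 → posterior Beta(19/2, 15)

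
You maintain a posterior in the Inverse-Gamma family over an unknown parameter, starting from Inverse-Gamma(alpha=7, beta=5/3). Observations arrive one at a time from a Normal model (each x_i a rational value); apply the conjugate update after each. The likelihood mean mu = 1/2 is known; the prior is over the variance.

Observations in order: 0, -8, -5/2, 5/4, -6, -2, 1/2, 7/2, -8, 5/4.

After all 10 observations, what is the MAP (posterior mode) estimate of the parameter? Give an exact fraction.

obs 1: x=0 → posterior Inverse-Gamma(15/2, 43/24)
obs 2: x=-8 → posterior Inverse-Gamma(8, 455/12)
obs 3: x=-5/2 → posterior Inverse-Gamma(17/2, 509/12)
obs 4: x=5/4 → posterior Inverse-Gamma(9, 4099/96)
obs 5: x=-6 → posterior Inverse-Gamma(19/2, 6127/96)
obs 6: x=-2 → posterior Inverse-Gamma(10, 6427/96)
obs 7: x=1/2 → posterior Inverse-Gamma(21/2, 6427/96)
obs 8: x=7/2 → posterior Inverse-Gamma(11, 6859/96)
obs 9: x=-8 → posterior Inverse-Gamma(23/2, 10327/96)
obs 10: x=5/4 → posterior Inverse-Gamma(12, 5177/48)

5177/624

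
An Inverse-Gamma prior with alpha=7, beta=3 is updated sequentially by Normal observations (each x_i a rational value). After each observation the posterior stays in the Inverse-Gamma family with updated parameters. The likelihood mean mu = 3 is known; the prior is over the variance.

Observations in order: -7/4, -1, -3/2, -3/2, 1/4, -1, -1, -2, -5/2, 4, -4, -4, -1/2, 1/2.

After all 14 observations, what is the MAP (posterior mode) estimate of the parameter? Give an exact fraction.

793/80

obs 1: x=-7/4 → posterior Inverse-Gamma(15/2, 457/32)
obs 2: x=-1 → posterior Inverse-Gamma(8, 713/32)
obs 3: x=-3/2 → posterior Inverse-Gamma(17/2, 1037/32)
obs 4: x=-3/2 → posterior Inverse-Gamma(9, 1361/32)
obs 5: x=1/4 → posterior Inverse-Gamma(19/2, 741/16)
obs 6: x=-1 → posterior Inverse-Gamma(10, 869/16)
obs 7: x=-1 → posterior Inverse-Gamma(21/2, 997/16)
obs 8: x=-2 → posterior Inverse-Gamma(11, 1197/16)
obs 9: x=-5/2 → posterior Inverse-Gamma(23/2, 1439/16)
obs 10: x=4 → posterior Inverse-Gamma(12, 1447/16)
obs 11: x=-4 → posterior Inverse-Gamma(25/2, 1839/16)
obs 12: x=-4 → posterior Inverse-Gamma(13, 2231/16)
obs 13: x=-1/2 → posterior Inverse-Gamma(27/2, 2329/16)
obs 14: x=1/2 → posterior Inverse-Gamma(14, 2379/16)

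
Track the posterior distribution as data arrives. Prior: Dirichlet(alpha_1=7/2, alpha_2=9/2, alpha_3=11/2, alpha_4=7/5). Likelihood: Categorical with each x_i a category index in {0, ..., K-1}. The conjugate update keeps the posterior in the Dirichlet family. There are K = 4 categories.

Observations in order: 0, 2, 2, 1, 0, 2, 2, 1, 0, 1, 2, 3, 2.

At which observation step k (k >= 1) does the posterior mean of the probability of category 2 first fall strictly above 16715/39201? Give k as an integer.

obs 1: x=0 → posterior Dirichlet(9/2, 9/2, 11/2, 7/5)
obs 2: x=2 → posterior Dirichlet(9/2, 9/2, 13/2, 7/5)
obs 3: x=2 → posterior Dirichlet(9/2, 9/2, 15/2, 7/5)
obs 4: x=1 → posterior Dirichlet(9/2, 11/2, 15/2, 7/5)
obs 5: x=0 → posterior Dirichlet(11/2, 11/2, 15/2, 7/5)
obs 6: x=2 → posterior Dirichlet(11/2, 11/2, 17/2, 7/5)
obs 7: x=2 → posterior Dirichlet(11/2, 11/2, 19/2, 7/5)
obs 8: x=1 → posterior Dirichlet(11/2, 13/2, 19/2, 7/5)
obs 9: x=0 → posterior Dirichlet(13/2, 13/2, 19/2, 7/5)
obs 10: x=1 → posterior Dirichlet(13/2, 15/2, 19/2, 7/5)
obs 11: x=2 → posterior Dirichlet(13/2, 15/2, 21/2, 7/5)
obs 12: x=3 → posterior Dirichlet(13/2, 15/2, 21/2, 12/5)
obs 13: x=2 → posterior Dirichlet(13/2, 15/2, 23/2, 12/5)

k = 7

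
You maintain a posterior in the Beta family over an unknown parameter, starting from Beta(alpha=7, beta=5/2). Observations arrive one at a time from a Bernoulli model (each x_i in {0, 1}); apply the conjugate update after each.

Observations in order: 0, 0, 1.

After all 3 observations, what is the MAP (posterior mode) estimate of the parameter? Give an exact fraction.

obs 1: x=0 → posterior Beta(7, 7/2)
obs 2: x=0 → posterior Beta(7, 9/2)
obs 3: x=1 → posterior Beta(8, 9/2)

2/3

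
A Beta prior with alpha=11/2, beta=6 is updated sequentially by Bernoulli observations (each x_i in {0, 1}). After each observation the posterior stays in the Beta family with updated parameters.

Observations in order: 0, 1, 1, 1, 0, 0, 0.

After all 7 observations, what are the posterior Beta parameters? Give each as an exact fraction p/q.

alpha=17/2, beta=10

obs 1: x=0 → posterior Beta(11/2, 7)
obs 2: x=1 → posterior Beta(13/2, 7)
obs 3: x=1 → posterior Beta(15/2, 7)
obs 4: x=1 → posterior Beta(17/2, 7)
obs 5: x=0 → posterior Beta(17/2, 8)
obs 6: x=0 → posterior Beta(17/2, 9)
obs 7: x=0 → posterior Beta(17/2, 10)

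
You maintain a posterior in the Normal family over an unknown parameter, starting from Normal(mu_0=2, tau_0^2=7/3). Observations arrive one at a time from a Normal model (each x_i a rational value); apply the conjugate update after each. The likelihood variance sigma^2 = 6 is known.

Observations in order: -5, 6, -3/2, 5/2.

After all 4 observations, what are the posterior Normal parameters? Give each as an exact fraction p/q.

mu_0=25/23, tau_0^2=21/23

obs 1: x=-5 → posterior Normal(1/25, 42/25)
obs 2: x=6 → posterior Normal(43/32, 21/16)
obs 3: x=-3/2 → posterior Normal(5/6, 14/13)
obs 4: x=5/2 → posterior Normal(25/23, 21/23)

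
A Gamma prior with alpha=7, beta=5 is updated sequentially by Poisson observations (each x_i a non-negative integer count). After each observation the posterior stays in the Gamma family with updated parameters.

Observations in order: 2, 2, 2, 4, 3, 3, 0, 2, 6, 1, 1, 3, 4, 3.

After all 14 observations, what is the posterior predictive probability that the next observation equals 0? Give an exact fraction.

obs 1: x=2 → posterior Gamma(9, 6)
obs 2: x=2 → posterior Gamma(11, 7)
obs 3: x=2 → posterior Gamma(13, 8)
obs 4: x=4 → posterior Gamma(17, 9)
obs 5: x=3 → posterior Gamma(20, 10)
obs 6: x=3 → posterior Gamma(23, 11)
obs 7: x=0 → posterior Gamma(23, 12)
obs 8: x=2 → posterior Gamma(25, 13)
obs 9: x=6 → posterior Gamma(31, 14)
obs 10: x=1 → posterior Gamma(32, 15)
obs 11: x=1 → posterior Gamma(33, 16)
obs 12: x=3 → posterior Gamma(36, 17)
obs 13: x=4 → posterior Gamma(40, 18)
obs 14: x=3 → posterior Gamma(43, 19)

9691808871033067112824380501725664483616416540730367659/87960930222080000000000000000000000000000000000000000000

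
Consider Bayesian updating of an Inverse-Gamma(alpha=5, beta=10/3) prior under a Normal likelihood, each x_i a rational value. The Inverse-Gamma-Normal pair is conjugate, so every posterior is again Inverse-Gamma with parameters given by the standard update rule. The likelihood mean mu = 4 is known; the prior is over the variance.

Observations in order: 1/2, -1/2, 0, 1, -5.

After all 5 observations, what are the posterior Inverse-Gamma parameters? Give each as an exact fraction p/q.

obs 1: x=1/2 → posterior Inverse-Gamma(11/2, 227/24)
obs 2: x=-1/2 → posterior Inverse-Gamma(6, 235/12)
obs 3: x=0 → posterior Inverse-Gamma(13/2, 331/12)
obs 4: x=1 → posterior Inverse-Gamma(7, 385/12)
obs 5: x=-5 → posterior Inverse-Gamma(15/2, 871/12)

alpha=15/2, beta=871/12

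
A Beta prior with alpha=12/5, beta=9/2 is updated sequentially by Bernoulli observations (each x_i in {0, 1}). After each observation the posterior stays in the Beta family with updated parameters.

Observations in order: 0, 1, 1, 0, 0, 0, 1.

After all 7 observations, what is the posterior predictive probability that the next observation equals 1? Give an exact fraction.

obs 1: x=0 → posterior Beta(12/5, 11/2)
obs 2: x=1 → posterior Beta(17/5, 11/2)
obs 3: x=1 → posterior Beta(22/5, 11/2)
obs 4: x=0 → posterior Beta(22/5, 13/2)
obs 5: x=0 → posterior Beta(22/5, 15/2)
obs 6: x=0 → posterior Beta(22/5, 17/2)
obs 7: x=1 → posterior Beta(27/5, 17/2)

54/139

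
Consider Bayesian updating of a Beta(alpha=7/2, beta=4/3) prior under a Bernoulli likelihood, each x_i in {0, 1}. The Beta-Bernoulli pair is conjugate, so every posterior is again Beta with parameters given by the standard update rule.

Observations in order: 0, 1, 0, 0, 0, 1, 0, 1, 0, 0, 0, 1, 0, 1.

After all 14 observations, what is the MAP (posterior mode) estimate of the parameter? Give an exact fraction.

45/101

obs 1: x=0 → posterior Beta(7/2, 7/3)
obs 2: x=1 → posterior Beta(9/2, 7/3)
obs 3: x=0 → posterior Beta(9/2, 10/3)
obs 4: x=0 → posterior Beta(9/2, 13/3)
obs 5: x=0 → posterior Beta(9/2, 16/3)
obs 6: x=1 → posterior Beta(11/2, 16/3)
obs 7: x=0 → posterior Beta(11/2, 19/3)
obs 8: x=1 → posterior Beta(13/2, 19/3)
obs 9: x=0 → posterior Beta(13/2, 22/3)
obs 10: x=0 → posterior Beta(13/2, 25/3)
obs 11: x=0 → posterior Beta(13/2, 28/3)
obs 12: x=1 → posterior Beta(15/2, 28/3)
obs 13: x=0 → posterior Beta(15/2, 31/3)
obs 14: x=1 → posterior Beta(17/2, 31/3)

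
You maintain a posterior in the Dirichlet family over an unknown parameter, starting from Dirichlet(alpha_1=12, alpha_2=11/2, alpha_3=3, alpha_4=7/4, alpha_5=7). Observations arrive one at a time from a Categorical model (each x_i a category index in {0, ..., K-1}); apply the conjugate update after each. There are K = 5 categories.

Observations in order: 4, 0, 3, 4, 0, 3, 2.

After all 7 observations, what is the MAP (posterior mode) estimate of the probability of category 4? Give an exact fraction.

obs 1: x=4 → posterior Dirichlet(12, 11/2, 3, 7/4, 8)
obs 2: x=0 → posterior Dirichlet(13, 11/2, 3, 7/4, 8)
obs 3: x=3 → posterior Dirichlet(13, 11/2, 3, 11/4, 8)
obs 4: x=4 → posterior Dirichlet(13, 11/2, 3, 11/4, 9)
obs 5: x=0 → posterior Dirichlet(14, 11/2, 3, 11/4, 9)
obs 6: x=3 → posterior Dirichlet(14, 11/2, 3, 15/4, 9)
obs 7: x=2 → posterior Dirichlet(14, 11/2, 4, 15/4, 9)

32/125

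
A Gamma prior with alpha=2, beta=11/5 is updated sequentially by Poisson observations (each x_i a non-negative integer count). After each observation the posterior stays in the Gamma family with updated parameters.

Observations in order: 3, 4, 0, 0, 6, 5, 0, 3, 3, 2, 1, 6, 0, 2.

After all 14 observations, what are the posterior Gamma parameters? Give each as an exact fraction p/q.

obs 1: x=3 → posterior Gamma(5, 16/5)
obs 2: x=4 → posterior Gamma(9, 21/5)
obs 3: x=0 → posterior Gamma(9, 26/5)
obs 4: x=0 → posterior Gamma(9, 31/5)
obs 5: x=6 → posterior Gamma(15, 36/5)
obs 6: x=5 → posterior Gamma(20, 41/5)
obs 7: x=0 → posterior Gamma(20, 46/5)
obs 8: x=3 → posterior Gamma(23, 51/5)
obs 9: x=3 → posterior Gamma(26, 56/5)
obs 10: x=2 → posterior Gamma(28, 61/5)
obs 11: x=1 → posterior Gamma(29, 66/5)
obs 12: x=6 → posterior Gamma(35, 71/5)
obs 13: x=0 → posterior Gamma(35, 76/5)
obs 14: x=2 → posterior Gamma(37, 81/5)

alpha=37, beta=81/5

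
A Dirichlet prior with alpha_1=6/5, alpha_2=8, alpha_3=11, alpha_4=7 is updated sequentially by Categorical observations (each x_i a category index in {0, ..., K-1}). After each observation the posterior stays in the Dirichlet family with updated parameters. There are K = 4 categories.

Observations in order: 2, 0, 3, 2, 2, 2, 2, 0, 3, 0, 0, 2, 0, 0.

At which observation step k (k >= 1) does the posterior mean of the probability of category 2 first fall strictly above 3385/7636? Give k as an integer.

k = 6

obs 1: x=2 → posterior Dirichlet(6/5, 8, 12, 7)
obs 2: x=0 → posterior Dirichlet(11/5, 8, 12, 7)
obs 3: x=3 → posterior Dirichlet(11/5, 8, 12, 8)
obs 4: x=2 → posterior Dirichlet(11/5, 8, 13, 8)
obs 5: x=2 → posterior Dirichlet(11/5, 8, 14, 8)
obs 6: x=2 → posterior Dirichlet(11/5, 8, 15, 8)
obs 7: x=2 → posterior Dirichlet(11/5, 8, 16, 8)
obs 8: x=0 → posterior Dirichlet(16/5, 8, 16, 8)
obs 9: x=3 → posterior Dirichlet(16/5, 8, 16, 9)
obs 10: x=0 → posterior Dirichlet(21/5, 8, 16, 9)
obs 11: x=0 → posterior Dirichlet(26/5, 8, 16, 9)
obs 12: x=2 → posterior Dirichlet(26/5, 8, 17, 9)
obs 13: x=0 → posterior Dirichlet(31/5, 8, 17, 9)
obs 14: x=0 → posterior Dirichlet(36/5, 8, 17, 9)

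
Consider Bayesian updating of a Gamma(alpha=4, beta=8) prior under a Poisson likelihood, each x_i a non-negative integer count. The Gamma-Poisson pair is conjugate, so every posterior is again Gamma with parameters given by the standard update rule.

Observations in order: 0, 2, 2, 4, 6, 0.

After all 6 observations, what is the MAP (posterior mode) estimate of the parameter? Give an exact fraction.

obs 1: x=0 → posterior Gamma(4, 9)
obs 2: x=2 → posterior Gamma(6, 10)
obs 3: x=2 → posterior Gamma(8, 11)
obs 4: x=4 → posterior Gamma(12, 12)
obs 5: x=6 → posterior Gamma(18, 13)
obs 6: x=0 → posterior Gamma(18, 14)

17/14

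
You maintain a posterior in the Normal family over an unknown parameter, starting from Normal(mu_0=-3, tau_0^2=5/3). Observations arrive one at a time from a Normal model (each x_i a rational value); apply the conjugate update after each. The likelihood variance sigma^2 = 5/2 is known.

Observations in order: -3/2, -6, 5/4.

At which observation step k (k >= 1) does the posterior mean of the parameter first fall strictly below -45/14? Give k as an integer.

k = 2

obs 1: x=-3/2 → posterior Normal(-12/5, 1)
obs 2: x=-6 → posterior Normal(-24/7, 5/7)
obs 3: x=5/4 → posterior Normal(-43/18, 5/9)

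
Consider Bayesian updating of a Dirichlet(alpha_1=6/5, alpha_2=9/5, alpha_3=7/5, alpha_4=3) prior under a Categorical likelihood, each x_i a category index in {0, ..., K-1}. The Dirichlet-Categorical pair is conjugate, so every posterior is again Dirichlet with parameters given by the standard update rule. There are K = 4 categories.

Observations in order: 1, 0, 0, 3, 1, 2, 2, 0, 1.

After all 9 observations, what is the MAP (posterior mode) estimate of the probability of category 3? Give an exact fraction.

obs 1: x=1 → posterior Dirichlet(6/5, 14/5, 7/5, 3)
obs 2: x=0 → posterior Dirichlet(11/5, 14/5, 7/5, 3)
obs 3: x=0 → posterior Dirichlet(16/5, 14/5, 7/5, 3)
obs 4: x=3 → posterior Dirichlet(16/5, 14/5, 7/5, 4)
obs 5: x=1 → posterior Dirichlet(16/5, 19/5, 7/5, 4)
obs 6: x=2 → posterior Dirichlet(16/5, 19/5, 12/5, 4)
obs 7: x=2 → posterior Dirichlet(16/5, 19/5, 17/5, 4)
obs 8: x=0 → posterior Dirichlet(21/5, 19/5, 17/5, 4)
obs 9: x=1 → posterior Dirichlet(21/5, 24/5, 17/5, 4)

15/62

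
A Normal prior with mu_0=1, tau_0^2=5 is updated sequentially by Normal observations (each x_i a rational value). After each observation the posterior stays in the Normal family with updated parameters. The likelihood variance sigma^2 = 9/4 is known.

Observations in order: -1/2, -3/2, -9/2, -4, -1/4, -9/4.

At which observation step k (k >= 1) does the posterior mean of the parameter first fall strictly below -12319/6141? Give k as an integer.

obs 1: x=-1/2 → posterior Normal(-1/29, 45/29)
obs 2: x=-3/2 → posterior Normal(-31/49, 45/49)
obs 3: x=-9/2 → posterior Normal(-121/69, 15/23)
obs 4: x=-4 → posterior Normal(-201/89, 45/89)
obs 5: x=-1/4 → posterior Normal(-206/109, 45/109)
obs 6: x=-9/4 → posterior Normal(-251/129, 15/43)

k = 4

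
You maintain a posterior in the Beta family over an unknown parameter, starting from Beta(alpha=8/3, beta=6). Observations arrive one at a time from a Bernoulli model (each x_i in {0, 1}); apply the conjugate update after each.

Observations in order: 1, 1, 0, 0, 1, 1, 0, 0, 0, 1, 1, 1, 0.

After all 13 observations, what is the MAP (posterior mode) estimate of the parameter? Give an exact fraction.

obs 1: x=1 → posterior Beta(11/3, 6)
obs 2: x=1 → posterior Beta(14/3, 6)
obs 3: x=0 → posterior Beta(14/3, 7)
obs 4: x=0 → posterior Beta(14/3, 8)
obs 5: x=1 → posterior Beta(17/3, 8)
obs 6: x=1 → posterior Beta(20/3, 8)
obs 7: x=0 → posterior Beta(20/3, 9)
obs 8: x=0 → posterior Beta(20/3, 10)
obs 9: x=0 → posterior Beta(20/3, 11)
obs 10: x=1 → posterior Beta(23/3, 11)
obs 11: x=1 → posterior Beta(26/3, 11)
obs 12: x=1 → posterior Beta(29/3, 11)
obs 13: x=0 → posterior Beta(29/3, 12)

26/59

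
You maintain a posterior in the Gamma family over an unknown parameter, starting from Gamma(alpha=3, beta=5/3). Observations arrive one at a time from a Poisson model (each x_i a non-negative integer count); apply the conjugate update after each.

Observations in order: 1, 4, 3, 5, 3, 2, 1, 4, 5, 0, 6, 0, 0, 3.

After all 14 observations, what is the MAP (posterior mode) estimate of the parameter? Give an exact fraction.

obs 1: x=1 → posterior Gamma(4, 8/3)
obs 2: x=4 → posterior Gamma(8, 11/3)
obs 3: x=3 → posterior Gamma(11, 14/3)
obs 4: x=5 → posterior Gamma(16, 17/3)
obs 5: x=3 → posterior Gamma(19, 20/3)
obs 6: x=2 → posterior Gamma(21, 23/3)
obs 7: x=1 → posterior Gamma(22, 26/3)
obs 8: x=4 → posterior Gamma(26, 29/3)
obs 9: x=5 → posterior Gamma(31, 32/3)
obs 10: x=0 → posterior Gamma(31, 35/3)
obs 11: x=6 → posterior Gamma(37, 38/3)
obs 12: x=0 → posterior Gamma(37, 41/3)
obs 13: x=0 → posterior Gamma(37, 44/3)
obs 14: x=3 → posterior Gamma(40, 47/3)

117/47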